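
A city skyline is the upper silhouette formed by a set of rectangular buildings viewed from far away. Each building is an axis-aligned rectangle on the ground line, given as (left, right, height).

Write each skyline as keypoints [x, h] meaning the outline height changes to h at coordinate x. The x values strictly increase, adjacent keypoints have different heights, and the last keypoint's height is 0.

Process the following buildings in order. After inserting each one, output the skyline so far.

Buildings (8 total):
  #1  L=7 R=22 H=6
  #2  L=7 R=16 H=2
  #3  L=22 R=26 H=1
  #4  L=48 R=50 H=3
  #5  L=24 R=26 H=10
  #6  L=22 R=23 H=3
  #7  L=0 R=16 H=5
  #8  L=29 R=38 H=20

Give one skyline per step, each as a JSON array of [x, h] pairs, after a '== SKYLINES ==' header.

== SKYLINES ==
[[7,6],[22,0]]
[[7,6],[22,0]]
[[7,6],[22,1],[26,0]]
[[7,6],[22,1],[26,0],[48,3],[50,0]]
[[7,6],[22,1],[24,10],[26,0],[48,3],[50,0]]
[[7,6],[22,3],[23,1],[24,10],[26,0],[48,3],[50,0]]
[[0,5],[7,6],[22,3],[23,1],[24,10],[26,0],[48,3],[50,0]]
[[0,5],[7,6],[22,3],[23,1],[24,10],[26,0],[29,20],[38,0],[48,3],[50,0]]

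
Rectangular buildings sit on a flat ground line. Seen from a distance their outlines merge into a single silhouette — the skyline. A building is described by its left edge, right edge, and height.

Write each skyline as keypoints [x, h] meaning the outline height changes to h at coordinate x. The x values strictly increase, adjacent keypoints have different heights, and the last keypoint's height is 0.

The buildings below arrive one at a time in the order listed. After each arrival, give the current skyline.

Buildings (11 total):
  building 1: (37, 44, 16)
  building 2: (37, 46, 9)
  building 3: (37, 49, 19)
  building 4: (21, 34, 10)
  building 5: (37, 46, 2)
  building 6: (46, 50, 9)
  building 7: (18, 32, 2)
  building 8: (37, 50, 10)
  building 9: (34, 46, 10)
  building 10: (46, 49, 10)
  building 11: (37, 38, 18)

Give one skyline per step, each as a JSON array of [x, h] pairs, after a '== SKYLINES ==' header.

== SKYLINES ==
[[37,16],[44,0]]
[[37,16],[44,9],[46,0]]
[[37,19],[49,0]]
[[21,10],[34,0],[37,19],[49,0]]
[[21,10],[34,0],[37,19],[49,0]]
[[21,10],[34,0],[37,19],[49,9],[50,0]]
[[18,2],[21,10],[34,0],[37,19],[49,9],[50,0]]
[[18,2],[21,10],[34,0],[37,19],[49,10],[50,0]]
[[18,2],[21,10],[37,19],[49,10],[50,0]]
[[18,2],[21,10],[37,19],[49,10],[50,0]]
[[18,2],[21,10],[37,19],[49,10],[50,0]]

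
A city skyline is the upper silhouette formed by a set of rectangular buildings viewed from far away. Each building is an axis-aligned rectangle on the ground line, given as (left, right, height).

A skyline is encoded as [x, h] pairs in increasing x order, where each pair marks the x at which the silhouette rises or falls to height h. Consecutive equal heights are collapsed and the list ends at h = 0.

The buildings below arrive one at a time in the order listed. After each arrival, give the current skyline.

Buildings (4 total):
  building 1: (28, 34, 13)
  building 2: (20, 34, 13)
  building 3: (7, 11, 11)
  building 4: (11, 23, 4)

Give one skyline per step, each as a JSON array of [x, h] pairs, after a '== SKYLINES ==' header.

== SKYLINES ==
[[28,13],[34,0]]
[[20,13],[34,0]]
[[7,11],[11,0],[20,13],[34,0]]
[[7,11],[11,4],[20,13],[34,0]]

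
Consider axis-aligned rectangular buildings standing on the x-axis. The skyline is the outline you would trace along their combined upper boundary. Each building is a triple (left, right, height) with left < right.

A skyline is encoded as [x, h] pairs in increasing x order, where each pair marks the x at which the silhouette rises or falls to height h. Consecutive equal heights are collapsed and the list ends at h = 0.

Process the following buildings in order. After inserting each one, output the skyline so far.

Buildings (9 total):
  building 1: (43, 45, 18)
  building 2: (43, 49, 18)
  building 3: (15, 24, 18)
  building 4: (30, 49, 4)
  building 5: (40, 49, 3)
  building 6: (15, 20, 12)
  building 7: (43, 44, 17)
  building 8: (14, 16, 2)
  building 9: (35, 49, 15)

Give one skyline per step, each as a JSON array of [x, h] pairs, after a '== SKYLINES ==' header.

== SKYLINES ==
[[43,18],[45,0]]
[[43,18],[49,0]]
[[15,18],[24,0],[43,18],[49,0]]
[[15,18],[24,0],[30,4],[43,18],[49,0]]
[[15,18],[24,0],[30,4],[43,18],[49,0]]
[[15,18],[24,0],[30,4],[43,18],[49,0]]
[[15,18],[24,0],[30,4],[43,18],[49,0]]
[[14,2],[15,18],[24,0],[30,4],[43,18],[49,0]]
[[14,2],[15,18],[24,0],[30,4],[35,15],[43,18],[49,0]]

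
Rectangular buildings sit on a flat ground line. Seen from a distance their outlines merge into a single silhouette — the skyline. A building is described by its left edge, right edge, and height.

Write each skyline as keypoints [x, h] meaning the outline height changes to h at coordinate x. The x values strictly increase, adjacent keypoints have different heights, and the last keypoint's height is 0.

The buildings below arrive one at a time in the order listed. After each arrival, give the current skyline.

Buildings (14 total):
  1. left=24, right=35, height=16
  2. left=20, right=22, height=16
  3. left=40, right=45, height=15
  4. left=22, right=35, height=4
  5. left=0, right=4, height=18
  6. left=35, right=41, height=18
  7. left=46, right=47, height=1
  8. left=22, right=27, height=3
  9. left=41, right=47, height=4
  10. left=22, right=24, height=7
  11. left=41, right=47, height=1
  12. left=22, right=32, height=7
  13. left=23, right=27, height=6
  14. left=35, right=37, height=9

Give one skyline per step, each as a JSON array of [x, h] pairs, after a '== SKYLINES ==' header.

== SKYLINES ==
[[24,16],[35,0]]
[[20,16],[22,0],[24,16],[35,0]]
[[20,16],[22,0],[24,16],[35,0],[40,15],[45,0]]
[[20,16],[22,4],[24,16],[35,0],[40,15],[45,0]]
[[0,18],[4,0],[20,16],[22,4],[24,16],[35,0],[40,15],[45,0]]
[[0,18],[4,0],[20,16],[22,4],[24,16],[35,18],[41,15],[45,0]]
[[0,18],[4,0],[20,16],[22,4],[24,16],[35,18],[41,15],[45,0],[46,1],[47,0]]
[[0,18],[4,0],[20,16],[22,4],[24,16],[35,18],[41,15],[45,0],[46,1],[47,0]]
[[0,18],[4,0],[20,16],[22,4],[24,16],[35,18],[41,15],[45,4],[47,0]]
[[0,18],[4,0],[20,16],[22,7],[24,16],[35,18],[41,15],[45,4],[47,0]]
[[0,18],[4,0],[20,16],[22,7],[24,16],[35,18],[41,15],[45,4],[47,0]]
[[0,18],[4,0],[20,16],[22,7],[24,16],[35,18],[41,15],[45,4],[47,0]]
[[0,18],[4,0],[20,16],[22,7],[24,16],[35,18],[41,15],[45,4],[47,0]]
[[0,18],[4,0],[20,16],[22,7],[24,16],[35,18],[41,15],[45,4],[47,0]]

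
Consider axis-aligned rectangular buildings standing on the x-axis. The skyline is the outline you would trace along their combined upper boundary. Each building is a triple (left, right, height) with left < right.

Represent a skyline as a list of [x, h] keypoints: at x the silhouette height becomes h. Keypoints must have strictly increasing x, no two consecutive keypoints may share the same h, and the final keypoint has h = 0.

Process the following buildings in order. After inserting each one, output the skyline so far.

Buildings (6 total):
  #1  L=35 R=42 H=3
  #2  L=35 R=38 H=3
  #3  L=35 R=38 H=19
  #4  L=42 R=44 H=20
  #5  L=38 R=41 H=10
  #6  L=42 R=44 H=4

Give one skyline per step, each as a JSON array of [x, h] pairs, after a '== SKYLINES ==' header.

== SKYLINES ==
[[35,3],[42,0]]
[[35,3],[42,0]]
[[35,19],[38,3],[42,0]]
[[35,19],[38,3],[42,20],[44,0]]
[[35,19],[38,10],[41,3],[42,20],[44,0]]
[[35,19],[38,10],[41,3],[42,20],[44,0]]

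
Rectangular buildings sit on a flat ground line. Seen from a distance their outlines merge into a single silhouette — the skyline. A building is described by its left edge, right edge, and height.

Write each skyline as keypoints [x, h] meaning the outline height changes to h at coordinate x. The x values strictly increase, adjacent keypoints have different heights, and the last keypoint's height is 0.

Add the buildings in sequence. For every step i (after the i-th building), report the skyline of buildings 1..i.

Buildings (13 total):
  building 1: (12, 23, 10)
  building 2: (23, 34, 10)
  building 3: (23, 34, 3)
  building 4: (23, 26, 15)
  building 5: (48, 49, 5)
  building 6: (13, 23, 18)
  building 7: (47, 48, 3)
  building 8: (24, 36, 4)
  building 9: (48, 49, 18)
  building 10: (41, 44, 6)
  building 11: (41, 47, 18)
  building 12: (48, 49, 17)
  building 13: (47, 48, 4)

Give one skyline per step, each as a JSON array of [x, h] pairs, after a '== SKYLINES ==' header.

== SKYLINES ==
[[12,10],[23,0]]
[[12,10],[34,0]]
[[12,10],[34,0]]
[[12,10],[23,15],[26,10],[34,0]]
[[12,10],[23,15],[26,10],[34,0],[48,5],[49,0]]
[[12,10],[13,18],[23,15],[26,10],[34,0],[48,5],[49,0]]
[[12,10],[13,18],[23,15],[26,10],[34,0],[47,3],[48,5],[49,0]]
[[12,10],[13,18],[23,15],[26,10],[34,4],[36,0],[47,3],[48,5],[49,0]]
[[12,10],[13,18],[23,15],[26,10],[34,4],[36,0],[47,3],[48,18],[49,0]]
[[12,10],[13,18],[23,15],[26,10],[34,4],[36,0],[41,6],[44,0],[47,3],[48,18],[49,0]]
[[12,10],[13,18],[23,15],[26,10],[34,4],[36,0],[41,18],[47,3],[48,18],[49,0]]
[[12,10],[13,18],[23,15],[26,10],[34,4],[36,0],[41,18],[47,3],[48,18],[49,0]]
[[12,10],[13,18],[23,15],[26,10],[34,4],[36,0],[41,18],[47,4],[48,18],[49,0]]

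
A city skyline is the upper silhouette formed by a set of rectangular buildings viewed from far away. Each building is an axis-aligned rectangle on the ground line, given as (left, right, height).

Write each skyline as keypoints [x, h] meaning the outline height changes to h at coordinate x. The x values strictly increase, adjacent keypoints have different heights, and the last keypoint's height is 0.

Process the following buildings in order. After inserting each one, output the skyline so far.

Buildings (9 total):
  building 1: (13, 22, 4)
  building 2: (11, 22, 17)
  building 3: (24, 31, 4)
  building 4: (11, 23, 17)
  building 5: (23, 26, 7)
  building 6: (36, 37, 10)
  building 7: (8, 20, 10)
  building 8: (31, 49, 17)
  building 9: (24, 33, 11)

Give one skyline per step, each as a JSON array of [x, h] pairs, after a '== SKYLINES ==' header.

== SKYLINES ==
[[13,4],[22,0]]
[[11,17],[22,0]]
[[11,17],[22,0],[24,4],[31,0]]
[[11,17],[23,0],[24,4],[31,0]]
[[11,17],[23,7],[26,4],[31,0]]
[[11,17],[23,7],[26,4],[31,0],[36,10],[37,0]]
[[8,10],[11,17],[23,7],[26,4],[31,0],[36,10],[37,0]]
[[8,10],[11,17],[23,7],[26,4],[31,17],[49,0]]
[[8,10],[11,17],[23,7],[24,11],[31,17],[49,0]]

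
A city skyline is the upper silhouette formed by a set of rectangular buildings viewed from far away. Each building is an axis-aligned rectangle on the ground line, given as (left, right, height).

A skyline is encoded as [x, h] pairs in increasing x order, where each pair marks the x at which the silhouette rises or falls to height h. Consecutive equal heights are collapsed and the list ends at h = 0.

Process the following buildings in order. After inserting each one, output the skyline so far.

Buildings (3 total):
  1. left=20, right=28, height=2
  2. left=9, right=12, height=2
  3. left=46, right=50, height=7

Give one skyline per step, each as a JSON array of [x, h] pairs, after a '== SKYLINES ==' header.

== SKYLINES ==
[[20,2],[28,0]]
[[9,2],[12,0],[20,2],[28,0]]
[[9,2],[12,0],[20,2],[28,0],[46,7],[50,0]]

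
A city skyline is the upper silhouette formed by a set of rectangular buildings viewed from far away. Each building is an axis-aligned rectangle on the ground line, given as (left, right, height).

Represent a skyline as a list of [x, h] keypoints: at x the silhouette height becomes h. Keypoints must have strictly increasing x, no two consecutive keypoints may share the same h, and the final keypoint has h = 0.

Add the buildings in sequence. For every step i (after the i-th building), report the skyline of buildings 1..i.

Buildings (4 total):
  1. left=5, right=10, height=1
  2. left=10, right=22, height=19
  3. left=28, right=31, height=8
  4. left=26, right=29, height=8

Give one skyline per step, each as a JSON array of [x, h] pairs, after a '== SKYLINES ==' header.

== SKYLINES ==
[[5,1],[10,0]]
[[5,1],[10,19],[22,0]]
[[5,1],[10,19],[22,0],[28,8],[31,0]]
[[5,1],[10,19],[22,0],[26,8],[31,0]]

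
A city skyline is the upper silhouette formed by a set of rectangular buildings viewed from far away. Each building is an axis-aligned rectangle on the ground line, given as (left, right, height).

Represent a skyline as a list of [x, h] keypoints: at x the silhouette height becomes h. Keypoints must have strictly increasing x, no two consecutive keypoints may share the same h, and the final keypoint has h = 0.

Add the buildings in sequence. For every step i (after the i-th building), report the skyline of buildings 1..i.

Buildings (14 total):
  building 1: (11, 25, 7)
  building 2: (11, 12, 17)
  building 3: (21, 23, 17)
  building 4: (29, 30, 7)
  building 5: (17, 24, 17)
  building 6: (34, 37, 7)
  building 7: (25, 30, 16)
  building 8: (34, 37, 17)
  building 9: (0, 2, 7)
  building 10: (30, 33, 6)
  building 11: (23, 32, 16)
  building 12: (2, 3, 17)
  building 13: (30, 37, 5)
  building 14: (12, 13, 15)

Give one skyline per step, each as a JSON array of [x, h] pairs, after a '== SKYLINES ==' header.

== SKYLINES ==
[[11,7],[25,0]]
[[11,17],[12,7],[25,0]]
[[11,17],[12,7],[21,17],[23,7],[25,0]]
[[11,17],[12,7],[21,17],[23,7],[25,0],[29,7],[30,0]]
[[11,17],[12,7],[17,17],[24,7],[25,0],[29,7],[30,0]]
[[11,17],[12,7],[17,17],[24,7],[25,0],[29,7],[30,0],[34,7],[37,0]]
[[11,17],[12,7],[17,17],[24,7],[25,16],[30,0],[34,7],[37,0]]
[[11,17],[12,7],[17,17],[24,7],[25,16],[30,0],[34,17],[37,0]]
[[0,7],[2,0],[11,17],[12,7],[17,17],[24,7],[25,16],[30,0],[34,17],[37,0]]
[[0,7],[2,0],[11,17],[12,7],[17,17],[24,7],[25,16],[30,6],[33,0],[34,17],[37,0]]
[[0,7],[2,0],[11,17],[12,7],[17,17],[24,16],[32,6],[33,0],[34,17],[37,0]]
[[0,7],[2,17],[3,0],[11,17],[12,7],[17,17],[24,16],[32,6],[33,0],[34,17],[37,0]]
[[0,7],[2,17],[3,0],[11,17],[12,7],[17,17],[24,16],[32,6],[33,5],[34,17],[37,0]]
[[0,7],[2,17],[3,0],[11,17],[12,15],[13,7],[17,17],[24,16],[32,6],[33,5],[34,17],[37,0]]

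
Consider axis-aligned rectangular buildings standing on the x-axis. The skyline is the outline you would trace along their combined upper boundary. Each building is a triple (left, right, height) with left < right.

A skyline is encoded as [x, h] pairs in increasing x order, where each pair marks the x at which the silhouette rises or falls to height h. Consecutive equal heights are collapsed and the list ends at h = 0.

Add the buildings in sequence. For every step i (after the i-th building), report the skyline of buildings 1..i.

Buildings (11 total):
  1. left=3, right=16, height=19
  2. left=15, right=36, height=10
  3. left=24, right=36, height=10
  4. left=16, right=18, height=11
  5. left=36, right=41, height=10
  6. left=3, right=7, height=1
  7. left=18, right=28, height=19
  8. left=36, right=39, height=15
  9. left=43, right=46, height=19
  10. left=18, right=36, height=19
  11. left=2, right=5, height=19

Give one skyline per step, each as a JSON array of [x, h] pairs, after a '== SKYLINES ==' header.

== SKYLINES ==
[[3,19],[16,0]]
[[3,19],[16,10],[36,0]]
[[3,19],[16,10],[36,0]]
[[3,19],[16,11],[18,10],[36,0]]
[[3,19],[16,11],[18,10],[41,0]]
[[3,19],[16,11],[18,10],[41,0]]
[[3,19],[16,11],[18,19],[28,10],[41,0]]
[[3,19],[16,11],[18,19],[28,10],[36,15],[39,10],[41,0]]
[[3,19],[16,11],[18,19],[28,10],[36,15],[39,10],[41,0],[43,19],[46,0]]
[[3,19],[16,11],[18,19],[36,15],[39,10],[41,0],[43,19],[46,0]]
[[2,19],[16,11],[18,19],[36,15],[39,10],[41,0],[43,19],[46,0]]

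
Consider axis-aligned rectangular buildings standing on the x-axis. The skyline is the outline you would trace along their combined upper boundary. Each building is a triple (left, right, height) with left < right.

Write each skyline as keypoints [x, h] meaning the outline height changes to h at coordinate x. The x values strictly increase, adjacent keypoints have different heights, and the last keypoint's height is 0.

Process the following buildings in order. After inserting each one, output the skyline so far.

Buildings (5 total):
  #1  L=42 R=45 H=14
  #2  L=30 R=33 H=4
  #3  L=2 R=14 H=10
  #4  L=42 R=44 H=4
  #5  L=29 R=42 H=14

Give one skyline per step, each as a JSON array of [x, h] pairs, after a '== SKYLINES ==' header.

== SKYLINES ==
[[42,14],[45,0]]
[[30,4],[33,0],[42,14],[45,0]]
[[2,10],[14,0],[30,4],[33,0],[42,14],[45,0]]
[[2,10],[14,0],[30,4],[33,0],[42,14],[45,0]]
[[2,10],[14,0],[29,14],[45,0]]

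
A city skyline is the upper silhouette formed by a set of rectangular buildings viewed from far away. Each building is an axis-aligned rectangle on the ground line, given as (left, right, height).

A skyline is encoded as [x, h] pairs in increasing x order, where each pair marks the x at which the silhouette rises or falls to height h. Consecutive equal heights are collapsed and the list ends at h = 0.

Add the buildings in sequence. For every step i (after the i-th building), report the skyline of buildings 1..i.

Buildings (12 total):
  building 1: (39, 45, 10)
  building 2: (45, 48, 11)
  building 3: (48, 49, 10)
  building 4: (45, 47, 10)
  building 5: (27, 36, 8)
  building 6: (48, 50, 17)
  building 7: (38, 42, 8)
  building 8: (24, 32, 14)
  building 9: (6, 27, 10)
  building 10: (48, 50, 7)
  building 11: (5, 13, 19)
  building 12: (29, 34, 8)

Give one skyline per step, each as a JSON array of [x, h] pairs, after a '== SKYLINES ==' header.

== SKYLINES ==
[[39,10],[45,0]]
[[39,10],[45,11],[48,0]]
[[39,10],[45,11],[48,10],[49,0]]
[[39,10],[45,11],[48,10],[49,0]]
[[27,8],[36,0],[39,10],[45,11],[48,10],[49,0]]
[[27,8],[36,0],[39,10],[45,11],[48,17],[50,0]]
[[27,8],[36,0],[38,8],[39,10],[45,11],[48,17],[50,0]]
[[24,14],[32,8],[36,0],[38,8],[39,10],[45,11],[48,17],[50,0]]
[[6,10],[24,14],[32,8],[36,0],[38,8],[39,10],[45,11],[48,17],[50,0]]
[[6,10],[24,14],[32,8],[36,0],[38,8],[39,10],[45,11],[48,17],[50,0]]
[[5,19],[13,10],[24,14],[32,8],[36,0],[38,8],[39,10],[45,11],[48,17],[50,0]]
[[5,19],[13,10],[24,14],[32,8],[36,0],[38,8],[39,10],[45,11],[48,17],[50,0]]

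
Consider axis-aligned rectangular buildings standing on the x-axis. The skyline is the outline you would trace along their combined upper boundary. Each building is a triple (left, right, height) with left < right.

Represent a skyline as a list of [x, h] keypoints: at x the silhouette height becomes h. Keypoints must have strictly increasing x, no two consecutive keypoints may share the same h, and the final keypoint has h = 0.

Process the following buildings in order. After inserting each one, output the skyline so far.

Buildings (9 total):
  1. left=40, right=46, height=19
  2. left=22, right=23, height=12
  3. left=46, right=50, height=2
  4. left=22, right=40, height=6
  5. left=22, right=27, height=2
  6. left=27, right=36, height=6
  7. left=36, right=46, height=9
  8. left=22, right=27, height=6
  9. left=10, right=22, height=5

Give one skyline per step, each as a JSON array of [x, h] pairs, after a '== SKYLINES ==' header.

== SKYLINES ==
[[40,19],[46,0]]
[[22,12],[23,0],[40,19],[46,0]]
[[22,12],[23,0],[40,19],[46,2],[50,0]]
[[22,12],[23,6],[40,19],[46,2],[50,0]]
[[22,12],[23,6],[40,19],[46,2],[50,0]]
[[22,12],[23,6],[40,19],[46,2],[50,0]]
[[22,12],[23,6],[36,9],[40,19],[46,2],[50,0]]
[[22,12],[23,6],[36,9],[40,19],[46,2],[50,0]]
[[10,5],[22,12],[23,6],[36,9],[40,19],[46,2],[50,0]]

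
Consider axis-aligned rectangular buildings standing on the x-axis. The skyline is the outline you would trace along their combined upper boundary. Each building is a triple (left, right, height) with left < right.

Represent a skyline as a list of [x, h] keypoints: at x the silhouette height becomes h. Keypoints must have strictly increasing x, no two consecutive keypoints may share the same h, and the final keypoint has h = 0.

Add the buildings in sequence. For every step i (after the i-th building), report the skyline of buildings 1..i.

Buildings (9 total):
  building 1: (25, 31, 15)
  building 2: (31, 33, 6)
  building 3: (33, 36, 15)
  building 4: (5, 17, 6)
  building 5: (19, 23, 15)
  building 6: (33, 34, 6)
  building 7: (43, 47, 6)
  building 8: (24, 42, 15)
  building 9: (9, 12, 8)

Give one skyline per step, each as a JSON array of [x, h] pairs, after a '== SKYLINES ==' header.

== SKYLINES ==
[[25,15],[31,0]]
[[25,15],[31,6],[33,0]]
[[25,15],[31,6],[33,15],[36,0]]
[[5,6],[17,0],[25,15],[31,6],[33,15],[36,0]]
[[5,6],[17,0],[19,15],[23,0],[25,15],[31,6],[33,15],[36,0]]
[[5,6],[17,0],[19,15],[23,0],[25,15],[31,6],[33,15],[36,0]]
[[5,6],[17,0],[19,15],[23,0],[25,15],[31,6],[33,15],[36,0],[43,6],[47,0]]
[[5,6],[17,0],[19,15],[23,0],[24,15],[42,0],[43,6],[47,0]]
[[5,6],[9,8],[12,6],[17,0],[19,15],[23,0],[24,15],[42,0],[43,6],[47,0]]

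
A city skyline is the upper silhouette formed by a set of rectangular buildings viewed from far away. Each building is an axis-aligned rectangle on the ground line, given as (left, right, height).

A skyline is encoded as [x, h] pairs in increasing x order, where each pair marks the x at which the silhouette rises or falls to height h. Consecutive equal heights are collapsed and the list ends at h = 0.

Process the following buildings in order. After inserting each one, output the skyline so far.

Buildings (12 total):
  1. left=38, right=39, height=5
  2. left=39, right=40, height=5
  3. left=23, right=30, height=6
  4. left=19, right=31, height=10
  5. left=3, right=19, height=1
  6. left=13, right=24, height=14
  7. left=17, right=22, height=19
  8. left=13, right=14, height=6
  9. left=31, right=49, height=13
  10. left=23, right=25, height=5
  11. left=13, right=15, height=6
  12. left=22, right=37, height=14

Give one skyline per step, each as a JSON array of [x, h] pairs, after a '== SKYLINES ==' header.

== SKYLINES ==
[[38,5],[39,0]]
[[38,5],[40,0]]
[[23,6],[30,0],[38,5],[40,0]]
[[19,10],[31,0],[38,5],[40,0]]
[[3,1],[19,10],[31,0],[38,5],[40,0]]
[[3,1],[13,14],[24,10],[31,0],[38,5],[40,0]]
[[3,1],[13,14],[17,19],[22,14],[24,10],[31,0],[38,5],[40,0]]
[[3,1],[13,14],[17,19],[22,14],[24,10],[31,0],[38,5],[40,0]]
[[3,1],[13,14],[17,19],[22,14],[24,10],[31,13],[49,0]]
[[3,1],[13,14],[17,19],[22,14],[24,10],[31,13],[49,0]]
[[3,1],[13,14],[17,19],[22,14],[24,10],[31,13],[49,0]]
[[3,1],[13,14],[17,19],[22,14],[37,13],[49,0]]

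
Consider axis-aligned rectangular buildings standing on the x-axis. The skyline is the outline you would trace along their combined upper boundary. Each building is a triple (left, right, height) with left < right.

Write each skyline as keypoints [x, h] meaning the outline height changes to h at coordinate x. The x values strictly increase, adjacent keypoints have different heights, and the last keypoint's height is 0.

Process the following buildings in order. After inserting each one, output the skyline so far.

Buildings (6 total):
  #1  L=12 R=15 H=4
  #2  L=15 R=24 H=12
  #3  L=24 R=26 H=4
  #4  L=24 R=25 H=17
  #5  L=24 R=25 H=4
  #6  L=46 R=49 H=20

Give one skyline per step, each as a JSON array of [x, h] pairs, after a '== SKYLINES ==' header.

== SKYLINES ==
[[12,4],[15,0]]
[[12,4],[15,12],[24,0]]
[[12,4],[15,12],[24,4],[26,0]]
[[12,4],[15,12],[24,17],[25,4],[26,0]]
[[12,4],[15,12],[24,17],[25,4],[26,0]]
[[12,4],[15,12],[24,17],[25,4],[26,0],[46,20],[49,0]]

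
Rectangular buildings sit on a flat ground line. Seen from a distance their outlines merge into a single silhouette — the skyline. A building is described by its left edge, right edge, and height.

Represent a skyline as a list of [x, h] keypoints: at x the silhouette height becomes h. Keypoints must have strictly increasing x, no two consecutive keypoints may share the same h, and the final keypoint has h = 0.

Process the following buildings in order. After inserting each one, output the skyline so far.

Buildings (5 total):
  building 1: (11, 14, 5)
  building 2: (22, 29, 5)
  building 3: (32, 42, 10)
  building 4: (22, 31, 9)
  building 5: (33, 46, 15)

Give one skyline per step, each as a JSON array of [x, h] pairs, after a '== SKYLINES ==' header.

== SKYLINES ==
[[11,5],[14,0]]
[[11,5],[14,0],[22,5],[29,0]]
[[11,5],[14,0],[22,5],[29,0],[32,10],[42,0]]
[[11,5],[14,0],[22,9],[31,0],[32,10],[42,0]]
[[11,5],[14,0],[22,9],[31,0],[32,10],[33,15],[46,0]]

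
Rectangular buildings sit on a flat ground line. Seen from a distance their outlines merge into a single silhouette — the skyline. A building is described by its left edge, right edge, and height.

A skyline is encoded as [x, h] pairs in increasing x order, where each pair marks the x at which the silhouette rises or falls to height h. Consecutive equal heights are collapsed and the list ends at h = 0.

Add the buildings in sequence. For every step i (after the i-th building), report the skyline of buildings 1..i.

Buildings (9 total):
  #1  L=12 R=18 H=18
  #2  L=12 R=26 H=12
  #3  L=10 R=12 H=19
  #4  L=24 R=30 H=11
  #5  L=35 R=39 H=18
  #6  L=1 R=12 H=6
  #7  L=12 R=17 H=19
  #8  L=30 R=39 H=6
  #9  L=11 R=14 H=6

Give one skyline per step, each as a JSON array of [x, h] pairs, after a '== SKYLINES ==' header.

== SKYLINES ==
[[12,18],[18,0]]
[[12,18],[18,12],[26,0]]
[[10,19],[12,18],[18,12],[26,0]]
[[10,19],[12,18],[18,12],[26,11],[30,0]]
[[10,19],[12,18],[18,12],[26,11],[30,0],[35,18],[39,0]]
[[1,6],[10,19],[12,18],[18,12],[26,11],[30,0],[35,18],[39,0]]
[[1,6],[10,19],[17,18],[18,12],[26,11],[30,0],[35,18],[39,0]]
[[1,6],[10,19],[17,18],[18,12],[26,11],[30,6],[35,18],[39,0]]
[[1,6],[10,19],[17,18],[18,12],[26,11],[30,6],[35,18],[39,0]]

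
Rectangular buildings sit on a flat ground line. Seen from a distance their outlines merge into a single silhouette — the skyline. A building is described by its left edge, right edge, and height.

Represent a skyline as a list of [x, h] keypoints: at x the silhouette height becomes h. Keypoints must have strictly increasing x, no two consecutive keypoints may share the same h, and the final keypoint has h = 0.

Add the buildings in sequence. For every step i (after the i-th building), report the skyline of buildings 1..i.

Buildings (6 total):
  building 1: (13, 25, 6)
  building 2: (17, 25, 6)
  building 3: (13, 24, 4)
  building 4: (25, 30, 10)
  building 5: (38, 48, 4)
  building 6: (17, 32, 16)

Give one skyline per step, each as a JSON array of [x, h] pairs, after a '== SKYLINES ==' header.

== SKYLINES ==
[[13,6],[25,0]]
[[13,6],[25,0]]
[[13,6],[25,0]]
[[13,6],[25,10],[30,0]]
[[13,6],[25,10],[30,0],[38,4],[48,0]]
[[13,6],[17,16],[32,0],[38,4],[48,0]]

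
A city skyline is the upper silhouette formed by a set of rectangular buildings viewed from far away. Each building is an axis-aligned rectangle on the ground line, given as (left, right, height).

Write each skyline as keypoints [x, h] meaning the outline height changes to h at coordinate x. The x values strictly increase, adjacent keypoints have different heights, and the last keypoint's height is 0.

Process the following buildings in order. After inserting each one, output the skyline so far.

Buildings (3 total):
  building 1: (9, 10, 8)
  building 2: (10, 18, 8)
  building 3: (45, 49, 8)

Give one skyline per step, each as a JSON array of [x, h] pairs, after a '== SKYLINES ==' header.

== SKYLINES ==
[[9,8],[10,0]]
[[9,8],[18,0]]
[[9,8],[18,0],[45,8],[49,0]]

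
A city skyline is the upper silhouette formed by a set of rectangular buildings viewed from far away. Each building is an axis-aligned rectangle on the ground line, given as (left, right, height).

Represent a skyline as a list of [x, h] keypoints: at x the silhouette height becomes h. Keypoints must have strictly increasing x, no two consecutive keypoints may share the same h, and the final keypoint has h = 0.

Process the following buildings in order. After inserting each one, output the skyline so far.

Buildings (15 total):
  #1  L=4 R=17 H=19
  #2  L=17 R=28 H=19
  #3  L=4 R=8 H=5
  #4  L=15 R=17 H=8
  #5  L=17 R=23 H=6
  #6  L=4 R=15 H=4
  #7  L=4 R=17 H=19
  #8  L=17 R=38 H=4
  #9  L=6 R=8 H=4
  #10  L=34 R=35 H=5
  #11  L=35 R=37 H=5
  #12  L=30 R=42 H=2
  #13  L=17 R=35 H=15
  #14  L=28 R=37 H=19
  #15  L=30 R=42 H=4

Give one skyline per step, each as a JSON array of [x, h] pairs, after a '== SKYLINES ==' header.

== SKYLINES ==
[[4,19],[17,0]]
[[4,19],[28,0]]
[[4,19],[28,0]]
[[4,19],[28,0]]
[[4,19],[28,0]]
[[4,19],[28,0]]
[[4,19],[28,0]]
[[4,19],[28,4],[38,0]]
[[4,19],[28,4],[38,0]]
[[4,19],[28,4],[34,5],[35,4],[38,0]]
[[4,19],[28,4],[34,5],[37,4],[38,0]]
[[4,19],[28,4],[34,5],[37,4],[38,2],[42,0]]
[[4,19],[28,15],[35,5],[37,4],[38,2],[42,0]]
[[4,19],[37,4],[38,2],[42,0]]
[[4,19],[37,4],[42,0]]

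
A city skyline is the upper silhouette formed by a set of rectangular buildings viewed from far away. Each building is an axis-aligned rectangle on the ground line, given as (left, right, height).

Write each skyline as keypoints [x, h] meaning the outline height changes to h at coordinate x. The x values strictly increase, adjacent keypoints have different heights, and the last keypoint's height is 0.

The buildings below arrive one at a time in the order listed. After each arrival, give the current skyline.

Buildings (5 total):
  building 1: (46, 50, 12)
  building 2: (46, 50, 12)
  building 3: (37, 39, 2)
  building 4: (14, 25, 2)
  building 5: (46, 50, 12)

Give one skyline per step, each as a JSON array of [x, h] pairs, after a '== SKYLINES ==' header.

== SKYLINES ==
[[46,12],[50,0]]
[[46,12],[50,0]]
[[37,2],[39,0],[46,12],[50,0]]
[[14,2],[25,0],[37,2],[39,0],[46,12],[50,0]]
[[14,2],[25,0],[37,2],[39,0],[46,12],[50,0]]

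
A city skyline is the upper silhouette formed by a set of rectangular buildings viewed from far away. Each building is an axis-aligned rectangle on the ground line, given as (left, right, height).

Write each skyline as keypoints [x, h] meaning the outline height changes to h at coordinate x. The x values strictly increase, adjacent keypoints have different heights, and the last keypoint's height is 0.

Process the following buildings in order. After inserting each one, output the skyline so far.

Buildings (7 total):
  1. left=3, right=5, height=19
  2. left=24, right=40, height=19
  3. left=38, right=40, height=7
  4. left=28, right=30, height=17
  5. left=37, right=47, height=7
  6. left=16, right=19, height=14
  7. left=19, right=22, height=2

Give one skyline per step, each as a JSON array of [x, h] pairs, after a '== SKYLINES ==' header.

== SKYLINES ==
[[3,19],[5,0]]
[[3,19],[5,0],[24,19],[40,0]]
[[3,19],[5,0],[24,19],[40,0]]
[[3,19],[5,0],[24,19],[40,0]]
[[3,19],[5,0],[24,19],[40,7],[47,0]]
[[3,19],[5,0],[16,14],[19,0],[24,19],[40,7],[47,0]]
[[3,19],[5,0],[16,14],[19,2],[22,0],[24,19],[40,7],[47,0]]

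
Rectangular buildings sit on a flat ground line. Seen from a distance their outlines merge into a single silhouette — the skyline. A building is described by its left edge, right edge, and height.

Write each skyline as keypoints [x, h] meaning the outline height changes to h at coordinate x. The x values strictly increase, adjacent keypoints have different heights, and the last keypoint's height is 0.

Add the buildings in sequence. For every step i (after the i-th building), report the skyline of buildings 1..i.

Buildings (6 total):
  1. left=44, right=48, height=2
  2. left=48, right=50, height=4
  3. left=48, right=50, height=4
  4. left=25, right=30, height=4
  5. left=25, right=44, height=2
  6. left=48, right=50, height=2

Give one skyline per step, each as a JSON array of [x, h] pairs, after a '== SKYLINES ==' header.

== SKYLINES ==
[[44,2],[48,0]]
[[44,2],[48,4],[50,0]]
[[44,2],[48,4],[50,0]]
[[25,4],[30,0],[44,2],[48,4],[50,0]]
[[25,4],[30,2],[48,4],[50,0]]
[[25,4],[30,2],[48,4],[50,0]]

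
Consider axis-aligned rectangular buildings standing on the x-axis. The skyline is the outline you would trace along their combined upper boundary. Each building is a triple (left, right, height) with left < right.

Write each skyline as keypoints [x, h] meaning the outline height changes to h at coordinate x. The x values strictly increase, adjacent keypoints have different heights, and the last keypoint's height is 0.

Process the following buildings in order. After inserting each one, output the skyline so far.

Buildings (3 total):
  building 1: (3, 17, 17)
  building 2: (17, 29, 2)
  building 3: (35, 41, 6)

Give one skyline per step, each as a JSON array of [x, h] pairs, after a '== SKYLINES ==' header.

== SKYLINES ==
[[3,17],[17,0]]
[[3,17],[17,2],[29,0]]
[[3,17],[17,2],[29,0],[35,6],[41,0]]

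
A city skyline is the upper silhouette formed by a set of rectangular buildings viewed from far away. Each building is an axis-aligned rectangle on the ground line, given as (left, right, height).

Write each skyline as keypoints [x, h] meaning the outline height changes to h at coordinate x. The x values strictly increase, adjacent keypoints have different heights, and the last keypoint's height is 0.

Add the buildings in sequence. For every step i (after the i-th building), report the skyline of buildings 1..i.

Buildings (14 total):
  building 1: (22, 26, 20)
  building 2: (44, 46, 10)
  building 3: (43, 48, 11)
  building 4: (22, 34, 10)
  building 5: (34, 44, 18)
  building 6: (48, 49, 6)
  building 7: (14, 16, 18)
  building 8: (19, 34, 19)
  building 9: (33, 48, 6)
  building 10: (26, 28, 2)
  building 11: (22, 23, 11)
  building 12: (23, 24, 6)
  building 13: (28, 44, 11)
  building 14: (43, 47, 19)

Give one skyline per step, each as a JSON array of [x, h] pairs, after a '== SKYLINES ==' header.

== SKYLINES ==
[[22,20],[26,0]]
[[22,20],[26,0],[44,10],[46,0]]
[[22,20],[26,0],[43,11],[48,0]]
[[22,20],[26,10],[34,0],[43,11],[48,0]]
[[22,20],[26,10],[34,18],[44,11],[48,0]]
[[22,20],[26,10],[34,18],[44,11],[48,6],[49,0]]
[[14,18],[16,0],[22,20],[26,10],[34,18],[44,11],[48,6],[49,0]]
[[14,18],[16,0],[19,19],[22,20],[26,19],[34,18],[44,11],[48,6],[49,0]]
[[14,18],[16,0],[19,19],[22,20],[26,19],[34,18],[44,11],[48,6],[49,0]]
[[14,18],[16,0],[19,19],[22,20],[26,19],[34,18],[44,11],[48,6],[49,0]]
[[14,18],[16,0],[19,19],[22,20],[26,19],[34,18],[44,11],[48,6],[49,0]]
[[14,18],[16,0],[19,19],[22,20],[26,19],[34,18],[44,11],[48,6],[49,0]]
[[14,18],[16,0],[19,19],[22,20],[26,19],[34,18],[44,11],[48,6],[49,0]]
[[14,18],[16,0],[19,19],[22,20],[26,19],[34,18],[43,19],[47,11],[48,6],[49,0]]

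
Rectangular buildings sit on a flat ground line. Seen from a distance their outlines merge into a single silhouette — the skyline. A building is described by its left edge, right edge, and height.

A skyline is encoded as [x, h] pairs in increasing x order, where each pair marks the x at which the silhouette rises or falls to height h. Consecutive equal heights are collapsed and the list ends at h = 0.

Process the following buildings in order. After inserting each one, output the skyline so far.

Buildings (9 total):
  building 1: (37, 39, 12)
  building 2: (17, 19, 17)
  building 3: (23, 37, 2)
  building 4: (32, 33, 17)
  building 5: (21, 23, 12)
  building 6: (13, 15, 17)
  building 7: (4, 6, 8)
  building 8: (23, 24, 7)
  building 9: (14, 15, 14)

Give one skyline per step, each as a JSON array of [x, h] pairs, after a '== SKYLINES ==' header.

== SKYLINES ==
[[37,12],[39,0]]
[[17,17],[19,0],[37,12],[39,0]]
[[17,17],[19,0],[23,2],[37,12],[39,0]]
[[17,17],[19,0],[23,2],[32,17],[33,2],[37,12],[39,0]]
[[17,17],[19,0],[21,12],[23,2],[32,17],[33,2],[37,12],[39,0]]
[[13,17],[15,0],[17,17],[19,0],[21,12],[23,2],[32,17],[33,2],[37,12],[39,0]]
[[4,8],[6,0],[13,17],[15,0],[17,17],[19,0],[21,12],[23,2],[32,17],[33,2],[37,12],[39,0]]
[[4,8],[6,0],[13,17],[15,0],[17,17],[19,0],[21,12],[23,7],[24,2],[32,17],[33,2],[37,12],[39,0]]
[[4,8],[6,0],[13,17],[15,0],[17,17],[19,0],[21,12],[23,7],[24,2],[32,17],[33,2],[37,12],[39,0]]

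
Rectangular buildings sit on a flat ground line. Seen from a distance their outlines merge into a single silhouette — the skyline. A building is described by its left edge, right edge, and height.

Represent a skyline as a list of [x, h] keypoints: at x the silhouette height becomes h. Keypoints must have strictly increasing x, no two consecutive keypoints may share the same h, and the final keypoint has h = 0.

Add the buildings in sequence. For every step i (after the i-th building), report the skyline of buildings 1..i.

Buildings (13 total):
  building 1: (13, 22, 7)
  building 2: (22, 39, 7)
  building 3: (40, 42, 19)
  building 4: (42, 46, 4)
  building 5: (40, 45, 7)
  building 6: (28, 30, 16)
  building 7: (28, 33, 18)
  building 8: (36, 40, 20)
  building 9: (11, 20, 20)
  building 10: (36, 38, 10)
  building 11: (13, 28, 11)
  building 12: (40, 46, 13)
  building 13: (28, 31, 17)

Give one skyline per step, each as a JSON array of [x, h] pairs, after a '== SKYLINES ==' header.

== SKYLINES ==
[[13,7],[22,0]]
[[13,7],[39,0]]
[[13,7],[39,0],[40,19],[42,0]]
[[13,7],[39,0],[40,19],[42,4],[46,0]]
[[13,7],[39,0],[40,19],[42,7],[45,4],[46,0]]
[[13,7],[28,16],[30,7],[39,0],[40,19],[42,7],[45,4],[46,0]]
[[13,7],[28,18],[33,7],[39,0],[40,19],[42,7],[45,4],[46,0]]
[[13,7],[28,18],[33,7],[36,20],[40,19],[42,7],[45,4],[46,0]]
[[11,20],[20,7],[28,18],[33,7],[36,20],[40,19],[42,7],[45,4],[46,0]]
[[11,20],[20,7],[28,18],[33,7],[36,20],[40,19],[42,7],[45,4],[46,0]]
[[11,20],[20,11],[28,18],[33,7],[36,20],[40,19],[42,7],[45,4],[46,0]]
[[11,20],[20,11],[28,18],[33,7],[36,20],[40,19],[42,13],[46,0]]
[[11,20],[20,11],[28,18],[33,7],[36,20],[40,19],[42,13],[46,0]]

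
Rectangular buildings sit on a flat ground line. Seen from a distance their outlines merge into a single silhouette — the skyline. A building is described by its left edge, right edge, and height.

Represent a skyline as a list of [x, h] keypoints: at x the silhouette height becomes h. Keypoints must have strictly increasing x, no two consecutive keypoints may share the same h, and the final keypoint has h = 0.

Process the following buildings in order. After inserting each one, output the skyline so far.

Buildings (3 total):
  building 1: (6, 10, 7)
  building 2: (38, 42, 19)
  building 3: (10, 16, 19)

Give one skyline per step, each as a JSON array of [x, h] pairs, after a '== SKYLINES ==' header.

== SKYLINES ==
[[6,7],[10,0]]
[[6,7],[10,0],[38,19],[42,0]]
[[6,7],[10,19],[16,0],[38,19],[42,0]]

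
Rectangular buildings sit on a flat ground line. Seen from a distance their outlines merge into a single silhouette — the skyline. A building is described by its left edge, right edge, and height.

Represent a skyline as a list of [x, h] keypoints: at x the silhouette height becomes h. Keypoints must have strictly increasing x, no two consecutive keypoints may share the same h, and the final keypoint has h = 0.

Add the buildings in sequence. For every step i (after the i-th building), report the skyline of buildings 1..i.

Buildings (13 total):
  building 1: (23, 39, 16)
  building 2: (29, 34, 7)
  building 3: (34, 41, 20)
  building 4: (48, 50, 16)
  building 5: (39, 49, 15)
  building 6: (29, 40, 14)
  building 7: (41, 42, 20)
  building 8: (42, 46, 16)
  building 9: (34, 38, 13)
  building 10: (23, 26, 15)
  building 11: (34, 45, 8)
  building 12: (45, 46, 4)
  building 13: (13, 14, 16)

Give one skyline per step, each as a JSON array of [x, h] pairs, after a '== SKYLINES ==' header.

== SKYLINES ==
[[23,16],[39,0]]
[[23,16],[39,0]]
[[23,16],[34,20],[41,0]]
[[23,16],[34,20],[41,0],[48,16],[50,0]]
[[23,16],[34,20],[41,15],[48,16],[50,0]]
[[23,16],[34,20],[41,15],[48,16],[50,0]]
[[23,16],[34,20],[42,15],[48,16],[50,0]]
[[23,16],[34,20],[42,16],[46,15],[48,16],[50,0]]
[[23,16],[34,20],[42,16],[46,15],[48,16],[50,0]]
[[23,16],[34,20],[42,16],[46,15],[48,16],[50,0]]
[[23,16],[34,20],[42,16],[46,15],[48,16],[50,0]]
[[23,16],[34,20],[42,16],[46,15],[48,16],[50,0]]
[[13,16],[14,0],[23,16],[34,20],[42,16],[46,15],[48,16],[50,0]]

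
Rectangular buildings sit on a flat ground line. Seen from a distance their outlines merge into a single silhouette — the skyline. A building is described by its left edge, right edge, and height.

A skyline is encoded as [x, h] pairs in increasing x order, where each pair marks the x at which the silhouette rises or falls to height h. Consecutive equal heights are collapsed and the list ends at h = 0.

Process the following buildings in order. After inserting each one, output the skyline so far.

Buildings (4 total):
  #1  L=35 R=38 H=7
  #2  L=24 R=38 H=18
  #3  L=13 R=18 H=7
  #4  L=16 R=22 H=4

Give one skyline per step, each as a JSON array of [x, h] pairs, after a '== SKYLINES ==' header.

== SKYLINES ==
[[35,7],[38,0]]
[[24,18],[38,0]]
[[13,7],[18,0],[24,18],[38,0]]
[[13,7],[18,4],[22,0],[24,18],[38,0]]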